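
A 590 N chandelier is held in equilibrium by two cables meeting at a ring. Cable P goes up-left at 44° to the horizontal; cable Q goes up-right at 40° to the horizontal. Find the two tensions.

ΣF_x = 0: −T_P·cos44° + T_Q·cos40° = 0 → T_Q = 0.939031·T_P.
ΣF_y = 0: T_P·sin44° + T_Q·sin40° = 590.
Substitute: T_P·(0.694658 + 0.939031·0.642788) = 590 → T_P = 454.456 ≈ 454.5 N.
Then T_Q = 0.939031 × 454.456 = 426.7 N.

T_P = 454.5 N, T_Q = 426.7 N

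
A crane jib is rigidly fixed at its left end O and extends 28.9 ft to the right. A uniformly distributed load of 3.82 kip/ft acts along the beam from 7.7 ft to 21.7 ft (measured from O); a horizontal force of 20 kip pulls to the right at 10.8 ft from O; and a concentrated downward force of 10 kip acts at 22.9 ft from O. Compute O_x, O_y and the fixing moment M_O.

Resultant of the distributed load: 3.82 × 14 = 53.48 kip at 14.7 ft from O.
ΣF_x = 0: O_x + 20 = 0 → O_x = -20.00 kip.
ΣF_y = 0: O_y − 3.82·14 − 10 = 0 → O_y = 63.48 kip.
ΣM about O: M_O − (3.82·14)·14.7 − 10·22.9 = 0 → M_O = 1015 kip·ft.

O_x = -20.00 kip, O_y = 63.48 kip, M_O = 1015 kip·ft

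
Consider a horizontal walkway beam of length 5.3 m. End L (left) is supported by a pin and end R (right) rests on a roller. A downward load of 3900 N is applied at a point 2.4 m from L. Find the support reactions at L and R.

ΣM about L: R_y·5.3 − 3900·2.4 = 0 → R_y = 9360/5.3 = 1766.04 ≈ 1766 N.
ΣF_y = 0: L_y + 1766.04 − 3900 = 0 → L_y = 2134 N.
ΣF_x = 0: no horizontal applied forces, so L_x = 0.

L_x = 0, L_y = 2134 N, R_y = 1766 N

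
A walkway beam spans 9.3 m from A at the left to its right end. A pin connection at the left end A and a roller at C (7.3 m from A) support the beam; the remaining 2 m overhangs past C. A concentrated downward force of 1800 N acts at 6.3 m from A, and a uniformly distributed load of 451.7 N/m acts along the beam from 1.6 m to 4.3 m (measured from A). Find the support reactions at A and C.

Resultant of the distributed load: 451.7 × 2.7 = 1219.59 N at 2.95 m from A.
Moments about A: C_y·7.3 − 1800·6.3 − (451.7·2.7)·2.95 = 0 → C_y = 14937.7905/7.3 = 2046.27 ≈ 2046 N.
ΣF_y = 0: A_y + 2046.27 − 1800 − 451.7·2.7 = 0 → A_y = 973.3 N.
ΣF_x = 0: no horizontal applied forces, so A_x = 0.

A_x = 0, A_y = 973.3 N, C_y = 2046 N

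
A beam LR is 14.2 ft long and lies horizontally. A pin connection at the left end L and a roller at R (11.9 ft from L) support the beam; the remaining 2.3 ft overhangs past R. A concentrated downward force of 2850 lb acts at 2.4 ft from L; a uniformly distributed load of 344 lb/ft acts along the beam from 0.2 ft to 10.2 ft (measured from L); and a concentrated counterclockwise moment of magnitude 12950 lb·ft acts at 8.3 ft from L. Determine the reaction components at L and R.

L_x = 0, L_y = 5300 lb, R_y = 989.7 lb

Resultant of the distributed load: 344 × 10 = 3440 lb at 5.2 ft from L.
Moments about L: R_y·11.9 − 2850·2.4 − (344·10)·5.2 + 12950 = 0 → R_y = 11778/11.9 = 989.748 ≈ 989.7 lb.
ΣF_y = 0: L_y + 989.748 − 2850 − 344·10 = 0 → L_y = 5300 lb.
ΣF_x = 0: no horizontal applied forces, so L_x = 0.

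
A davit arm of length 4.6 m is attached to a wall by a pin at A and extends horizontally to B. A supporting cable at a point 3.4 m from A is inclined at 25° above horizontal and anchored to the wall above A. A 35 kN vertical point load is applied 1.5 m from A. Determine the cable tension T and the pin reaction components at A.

ΣM about A: T·sin25°·3.4 − 35·1.5 = 0 → T = 52.5/(3.4·0.422618) = 36.537 ≈ 36.54 kN.
ΣF_x = 0: A_x − T·cos25° = 0 → A_x = 36.537 × 0.906308 = 33.11 kN.
ΣF_y = 0: A_y + T·sin25° − 35 = 0 → A_y = 35 − 36.537 × 0.422618 = 19.56 kN.

T = 36.54 kN, A_x = 33.11 kN, A_y = 19.56 kN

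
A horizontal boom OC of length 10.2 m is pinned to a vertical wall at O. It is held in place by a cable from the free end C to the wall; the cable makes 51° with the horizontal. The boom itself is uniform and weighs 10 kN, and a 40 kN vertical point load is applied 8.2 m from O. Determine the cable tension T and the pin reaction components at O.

ΣM about O: T·sin51°·10.2 − 10·5.1 − 40·8.2 = 0 → T = 379/(10.2·0.777146) = 47.8119 ≈ 47.81 kN.
ΣF_x = 0: O_x − T·cos51° = 0 → O_x = 47.8119 × 0.62932 = 30.09 kN.
ΣF_y = 0: O_y + T·sin51° − 10 − 40 = 0 → O_y = 50 − 47.8119 × 0.777146 = 12.84 kN.

T = 47.81 kN, O_x = 30.09 kN, O_y = 12.84 kN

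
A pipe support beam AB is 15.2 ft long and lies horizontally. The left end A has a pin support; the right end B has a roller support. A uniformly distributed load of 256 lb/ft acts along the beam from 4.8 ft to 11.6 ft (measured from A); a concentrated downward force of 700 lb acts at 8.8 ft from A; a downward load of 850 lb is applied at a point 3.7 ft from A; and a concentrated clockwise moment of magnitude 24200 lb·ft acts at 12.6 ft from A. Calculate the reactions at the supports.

Resultant of the distributed load: 256 × 6.8 = 1740.8 lb at 8.2 ft from A.
Moments about A: B_y·15.2 − (256·6.8)·8.2 − 700·8.8 − 850·3.7 − 24200 = 0 → B_y = 47779.56/15.2 = 3143.39 ≈ 3143 lb.
ΣF_y = 0: A_y + 3143.39 − 256·6.8 − 700 − 850 = 0 → A_y = 147.4 lb.
ΣF_x = 0: no horizontal applied forces, so A_x = 0.

A_x = 0, A_y = 147.4 lb, B_y = 3143 lb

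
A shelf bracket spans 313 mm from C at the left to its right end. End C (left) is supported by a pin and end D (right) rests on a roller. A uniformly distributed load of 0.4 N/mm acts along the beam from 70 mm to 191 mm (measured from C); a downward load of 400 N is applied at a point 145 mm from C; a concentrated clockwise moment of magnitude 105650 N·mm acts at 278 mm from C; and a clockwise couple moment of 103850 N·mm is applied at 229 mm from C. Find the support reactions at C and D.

Resultant of the distributed load: 0.4 × 121 = 48.4 N at 130.5 mm from C.
ΣM about C: D_y·313 − (0.4·121)·130.5 − 400·145 − 105650 − 103850 = 0 → D_y = 273816.2/313 = 874.812 ≈ 874.8 N.
ΣF_y = 0: C_y + 874.812 − 0.4·121 − 400 = 0 → C_y = -426.4 N.
ΣF_x = 0: no horizontal applied forces, so C_x = 0.

C_x = 0, C_y = -426.4 N, D_y = 874.8 N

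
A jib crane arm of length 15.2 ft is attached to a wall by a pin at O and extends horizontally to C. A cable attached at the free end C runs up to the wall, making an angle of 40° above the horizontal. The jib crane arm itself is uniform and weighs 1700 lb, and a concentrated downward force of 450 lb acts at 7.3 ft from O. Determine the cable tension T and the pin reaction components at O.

T = 1659 lb, O_x = 1271 lb, O_y = 1084 lb

ΣM about O: T·sin40°·15.2 − 1700·7.6 − 450·7.3 = 0 → T = 16205/(15.2·0.642788) = 1658.58 ≈ 1659 lb.
ΣF_x = 0: O_x − T·cos40° = 0 → O_x = 1658.58 × 0.766044 = 1271 lb.
ΣF_y = 0: O_y + T·sin40° − 1700 − 450 = 0 → O_y = 2150 − 1658.58 × 0.642788 = 1084 lb.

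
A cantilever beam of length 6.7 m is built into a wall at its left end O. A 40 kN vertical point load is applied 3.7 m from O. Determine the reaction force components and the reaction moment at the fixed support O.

O_x = 0, O_y = 40.00 kN, M_O = 148.0 kN·m

ΣF_x = 0: O_x = 0.
ΣF_y = 0: O_y − 40 = 0 → O_y = 40.00 kN.
ΣM about O: M_O − 40·3.7 = 0 → M_O = 148.0 kN·m.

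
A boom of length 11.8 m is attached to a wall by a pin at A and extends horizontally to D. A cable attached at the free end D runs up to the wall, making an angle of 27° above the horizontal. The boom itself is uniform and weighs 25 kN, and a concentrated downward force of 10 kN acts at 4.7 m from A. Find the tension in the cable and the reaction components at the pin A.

T = 36.31 kN, A_x = 32.35 kN, A_y = 18.52 kN

ΣM about A: T·sin27°·11.8 − 25·5.9 − 10·4.7 = 0 → T = 194.5/(11.8·0.45399) = 36.3071 ≈ 36.31 kN.
ΣF_x = 0: A_x − T·cos27° = 0 → A_x = 36.3071 × 0.891007 = 32.35 kN.
ΣF_y = 0: A_y + T·sin27° − 25 − 10 = 0 → A_y = 35 − 36.3071 × 0.45399 = 18.52 kN.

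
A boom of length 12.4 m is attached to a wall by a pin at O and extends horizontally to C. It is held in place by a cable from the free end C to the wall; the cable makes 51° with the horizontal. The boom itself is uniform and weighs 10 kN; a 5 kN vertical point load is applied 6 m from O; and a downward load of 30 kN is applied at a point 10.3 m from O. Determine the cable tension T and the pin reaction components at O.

T = 41.61 kN, O_x = 26.19 kN, O_y = 12.66 kN

ΣM about O: T·sin51°·12.4 − 10·6.2 − 5·6 − 30·10.3 = 0 → T = 401/(12.4·0.777146) = 41.6121 ≈ 41.61 kN.
ΣF_x = 0: O_x − T·cos51° = 0 → O_x = 41.6121 × 0.62932 = 26.19 kN.
ΣF_y = 0: O_y + T·sin51° − 10 − 5 − 30 = 0 → O_y = 45 − 41.6121 × 0.777146 = 12.66 kN.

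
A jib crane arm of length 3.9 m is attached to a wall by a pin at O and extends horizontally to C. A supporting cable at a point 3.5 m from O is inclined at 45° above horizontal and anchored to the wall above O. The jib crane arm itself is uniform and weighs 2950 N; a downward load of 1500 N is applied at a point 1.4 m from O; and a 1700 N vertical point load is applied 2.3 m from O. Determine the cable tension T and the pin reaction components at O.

T = 4753 N, O_x = 3361 N, O_y = 2789 N

ΣM about O: T·sin45°·3.5 − 2950·1.95 − 1500·1.4 − 1700·2.3 = 0 → T = 11762.5/(3.5·0.707107) = 4752.77 ≈ 4753 N.
ΣF_x = 0: O_x − T·cos45° = 0 → O_x = 4752.77 × 0.707107 = 3361 N.
ΣF_y = 0: O_y + T·sin45° − 2950 − 1500 − 1700 = 0 → O_y = 6150 − 4752.77 × 0.707107 = 2789 N.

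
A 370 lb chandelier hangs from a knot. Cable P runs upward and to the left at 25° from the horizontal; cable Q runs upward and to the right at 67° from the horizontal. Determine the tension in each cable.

ΣF_x = 0: −T_P·cos25° + T_Q·cos67° = 0 → T_Q = 2.31952·T_P.
ΣF_y = 0: T_P·sin25° + T_Q·sin67° = 370.
Substitute: T_P·(0.422618 + 2.31952·0.920505) = 370 → T_P = 144.659 ≈ 144.7 lb.
Then T_Q = 2.31952 × 144.659 = 335.5 lb.

T_P = 144.7 lb, T_Q = 335.5 lb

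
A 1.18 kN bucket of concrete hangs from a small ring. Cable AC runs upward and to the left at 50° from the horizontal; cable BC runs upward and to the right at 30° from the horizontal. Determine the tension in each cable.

T_AC = 1.038 kN, T_BC = 0.7702 kN

ΣF_x = 0: −T_AC·cos50° + T_BC·cos30° = 0 → T_BC = 0.742227·T_AC.
ΣF_y = 0: T_AC·sin50° + T_BC·sin30° = 1.18.
Substitute: T_AC·(0.766044 + 0.742227·0.5) = 1.18 → T_AC = 1.03768 ≈ 1.038 kN.
Then T_BC = 0.742227 × 1.03768 = 0.7702 kN.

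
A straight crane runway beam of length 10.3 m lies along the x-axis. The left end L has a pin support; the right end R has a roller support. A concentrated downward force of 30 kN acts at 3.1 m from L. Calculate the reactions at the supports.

L_x = 0, L_y = 20.97 kN, R_y = 9.029 kN

ΣM about L: R_y·10.3 − 30·3.1 = 0 → R_y = 93/10.3 = 9.02913 ≈ 9.029 kN.
ΣF_y = 0: L_y + 9.02913 − 30 = 0 → L_y = 20.97 kN.
ΣF_x = 0: no horizontal applied forces, so L_x = 0.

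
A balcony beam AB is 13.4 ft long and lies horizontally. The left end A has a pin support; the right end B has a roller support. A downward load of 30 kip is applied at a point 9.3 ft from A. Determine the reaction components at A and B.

Moments about A: B_y·13.4 − 30·9.3 = 0 → B_y = 279/13.4 = 20.8209 ≈ 20.82 kip.
ΣF_y = 0: A_y + 20.8209 − 30 = 0 → A_y = 9.179 kip.
ΣF_x = 0: no horizontal applied forces, so A_x = 0.

A_x = 0, A_y = 9.179 kip, B_y = 20.82 kip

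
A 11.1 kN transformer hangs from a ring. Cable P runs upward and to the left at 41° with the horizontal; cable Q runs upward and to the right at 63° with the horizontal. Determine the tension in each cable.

T_P = 5.194 kN, T_Q = 8.634 kN

ΣF_x = 0: −T_P·cos41° + T_Q·cos63° = 0 → T_Q = 1.66239·T_P.
ΣF_y = 0: T_P·sin41° + T_Q·sin63° = 11.1.
Substitute: T_P·(0.656059 + 1.66239·0.891007) = 11.1 → T_P = 5.19357 ≈ 5.194 kN.
Then T_Q = 1.66239 × 5.19357 = 8.634 kN.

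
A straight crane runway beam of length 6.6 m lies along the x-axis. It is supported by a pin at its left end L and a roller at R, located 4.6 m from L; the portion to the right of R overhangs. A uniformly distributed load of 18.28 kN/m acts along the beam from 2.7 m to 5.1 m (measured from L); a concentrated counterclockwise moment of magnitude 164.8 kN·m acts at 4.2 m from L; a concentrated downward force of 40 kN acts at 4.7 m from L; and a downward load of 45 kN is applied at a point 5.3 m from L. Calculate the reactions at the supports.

Resultant of the distributed load: 18.28 × 2.4 = 43.872 kN at 3.9 m from L.
Moments about L: R_y·4.6 − (18.28·2.4)·3.9 + 164.8 − 40·4.7 − 45·5.3 = 0 → R_y = 432.8008/4.6 = 94.0871 ≈ 94.09 kN.
ΣF_y = 0: L_y + 94.0871 − 18.28·2.4 − 40 − 45 = 0 → L_y = 34.78 kN.
ΣF_x = 0: no horizontal applied forces, so L_x = 0.

L_x = 0, L_y = 34.78 kN, R_y = 94.09 kN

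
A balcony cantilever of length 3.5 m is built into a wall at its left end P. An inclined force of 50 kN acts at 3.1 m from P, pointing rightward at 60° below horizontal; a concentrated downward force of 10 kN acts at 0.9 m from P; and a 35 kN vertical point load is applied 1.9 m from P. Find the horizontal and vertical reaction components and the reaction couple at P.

P_x = -25.00 kN, P_y = 88.30 kN, M_P = 209.7 kN·m

ΣF_x = 0: P_x + 50·cos60° = 0 → P_x = -25.00 kN.
ΣF_y = 0: P_y − 50·sin60° − 10 − 35 = 0 → P_y = 88.30 kN.
ΣM about P: M_P − 50·sin60°·3.1 − 10·0.9 − 35·1.9 = 0 → M_P = 209.7 kN·m.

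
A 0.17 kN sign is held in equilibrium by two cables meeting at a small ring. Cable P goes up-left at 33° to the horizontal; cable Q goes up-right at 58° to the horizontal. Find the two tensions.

T_P = 0.09010 kN, T_Q = 0.1426 kN

ΣF_x = 0: −T_P·cos33° + T_Q·cos58° = 0 → T_Q = 1.58264·T_P.
ΣF_y = 0: T_P·sin33° + T_Q·sin58° = 0.17.
Substitute: T_P·(0.544639 + 1.58264·0.848048) = 0.17 → T_P = 0.0900999 ≈ 0.09010 kN.
Then T_Q = 1.58264 × 0.0900999 = 0.1426 kN.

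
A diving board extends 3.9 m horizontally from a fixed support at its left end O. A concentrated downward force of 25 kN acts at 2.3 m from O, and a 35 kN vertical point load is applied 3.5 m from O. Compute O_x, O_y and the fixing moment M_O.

ΣF_x = 0: O_x = 0.
ΣF_y = 0: O_y − 25 − 35 = 0 → O_y = 60.00 kN.
ΣM about O: M_O − 25·2.3 − 35·3.5 = 0 → M_O = 180.0 kN·m.

O_x = 0, O_y = 60.00 kN, M_O = 180.0 kN·m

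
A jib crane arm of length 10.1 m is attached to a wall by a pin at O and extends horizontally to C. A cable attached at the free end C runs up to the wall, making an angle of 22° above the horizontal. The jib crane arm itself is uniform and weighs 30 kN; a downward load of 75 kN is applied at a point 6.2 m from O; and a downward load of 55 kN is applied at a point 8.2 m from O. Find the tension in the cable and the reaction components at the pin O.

ΣM about O: T·sin22°·10.1 − 30·5.05 − 75·6.2 − 55·8.2 = 0 → T = 1067.5/(10.1·0.374607) = 282.144 ≈ 282.1 kN.
ΣF_x = 0: O_x − T·cos22° = 0 → O_x = 282.144 × 0.927184 = 261.6 kN.
ΣF_y = 0: O_y + T·sin22° − 30 − 75 − 55 = 0 → O_y = 160 − 282.144 × 0.374607 = 54.31 kN.

T = 282.1 kN, O_x = 261.6 kN, O_y = 54.31 kN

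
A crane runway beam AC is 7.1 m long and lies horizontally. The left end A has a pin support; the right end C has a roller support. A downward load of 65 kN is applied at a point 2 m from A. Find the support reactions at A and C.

A_x = 0, A_y = 46.69 kN, C_y = 18.31 kN

Taking moments about A: C_y·7.1 − 65·2 = 0 → C_y = 130/7.1 = 18.3099 ≈ 18.31 kN.
ΣF_y = 0: A_y + 18.3099 − 65 = 0 → A_y = 46.69 kN.
ΣF_x = 0: no horizontal applied forces, so A_x = 0.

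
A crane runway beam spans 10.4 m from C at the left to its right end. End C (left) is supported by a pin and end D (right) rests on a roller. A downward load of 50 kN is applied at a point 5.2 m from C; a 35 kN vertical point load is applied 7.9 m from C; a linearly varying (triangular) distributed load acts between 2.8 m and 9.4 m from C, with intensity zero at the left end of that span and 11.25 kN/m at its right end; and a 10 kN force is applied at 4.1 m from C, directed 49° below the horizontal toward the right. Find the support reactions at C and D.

Resultant of the triangular load: ½ × 11.25 × 6.6 = 37.125 kN, acting at 7.2 m from C (one-third of the span from the peak).
ΣM about C: D_y·10.4 − 50·5.2 − 35·7.9 − (½·11.25·6.6)·7.2 − 10·sin49°·4.1 = 0 → D_y = 834.743/10.4 = 80.2638 ≈ 80.26 kN.
ΣF_y = 0: C_y + 80.2638 − 50 − 35 − ½·11.25·6.6 − 10·sin49° = 0 → C_y = 49.41 kN.
ΣF_x = 0: C_x + 10·cos49° = 0 → C_x = -6.561 kN.

C_x = -6.561 kN, C_y = 49.41 kN, D_y = 80.26 kN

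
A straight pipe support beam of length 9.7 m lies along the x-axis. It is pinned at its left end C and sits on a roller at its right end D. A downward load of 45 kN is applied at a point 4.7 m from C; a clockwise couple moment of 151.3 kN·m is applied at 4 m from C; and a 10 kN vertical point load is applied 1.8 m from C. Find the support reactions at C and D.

C_x = 0, C_y = 15.74 kN, D_y = 39.26 kN

Taking moments about C: D_y·9.7 − 45·4.7 − 151.3 − 10·1.8 = 0 → D_y = 380.8/9.7 = 39.2577 ≈ 39.26 kN.
ΣF_y = 0: C_y + 39.2577 − 45 − 10 = 0 → C_y = 15.74 kN.
ΣF_x = 0: no horizontal applied forces, so C_x = 0.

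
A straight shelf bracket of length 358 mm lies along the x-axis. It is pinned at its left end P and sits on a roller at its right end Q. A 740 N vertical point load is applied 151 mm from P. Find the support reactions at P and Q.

Moments about P: Q_y·358 − 740·151 = 0 → Q_y = 111740/358 = 312.123 ≈ 312.1 N.
ΣF_y = 0: P_y + 312.123 − 740 = 0 → P_y = 427.9 N.
ΣF_x = 0: no horizontal applied forces, so P_x = 0.

P_x = 0, P_y = 427.9 N, Q_y = 312.1 N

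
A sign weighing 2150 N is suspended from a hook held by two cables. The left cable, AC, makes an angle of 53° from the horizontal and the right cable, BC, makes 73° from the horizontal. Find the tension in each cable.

ΣF_x = 0: −T_AC·cos53° + T_BC·cos73° = 0 → T_BC = 2.05839·T_AC.
ΣF_y = 0: T_AC·sin53° + T_BC·sin73° = 2150.
Substitute: T_AC·(0.798636 + 2.05839·0.956305) = 2150 → T_AC = 776.991 ≈ 777.0 N.
Then T_BC = 2.05839 × 776.991 = 1599 N.

T_AC = 777.0 N, T_BC = 1599 N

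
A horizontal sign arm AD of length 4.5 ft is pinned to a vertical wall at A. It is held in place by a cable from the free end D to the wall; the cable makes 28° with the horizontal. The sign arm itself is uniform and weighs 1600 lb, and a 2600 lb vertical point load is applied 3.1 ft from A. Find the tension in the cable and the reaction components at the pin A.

ΣM about A: T·sin28°·4.5 − 1600·2.25 − 2600·3.1 = 0 → T = 11660/(4.5·0.469472) = 5519.2 ≈ 5519 lb.
ΣF_x = 0: A_x − T·cos28° = 0 → A_x = 5519.2 × 0.882948 = 4873 lb.
ΣF_y = 0: A_y + T·sin28° − 1600 − 2600 = 0 → A_y = 4200 − 5519.2 × 0.469472 = 1609 lb.

T = 5519 lb, A_x = 4873 lb, A_y = 1609 lb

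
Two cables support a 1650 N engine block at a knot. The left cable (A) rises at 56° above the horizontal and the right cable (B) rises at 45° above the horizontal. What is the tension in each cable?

ΣF_x = 0: −T_A·cos56° + T_B·cos45° = 0 → T_B = 0.790818·T_A.
ΣF_y = 0: T_A·sin56° + T_B·sin45° = 1650.
Substitute: T_A·(0.829038 + 0.790818·0.707107) = 1650 → T_A = 1188.56 ≈ 1189 N.
Then T_B = 0.790818 × 1188.56 = 939.9 N.

T_A = 1189 N, T_B = 939.9 N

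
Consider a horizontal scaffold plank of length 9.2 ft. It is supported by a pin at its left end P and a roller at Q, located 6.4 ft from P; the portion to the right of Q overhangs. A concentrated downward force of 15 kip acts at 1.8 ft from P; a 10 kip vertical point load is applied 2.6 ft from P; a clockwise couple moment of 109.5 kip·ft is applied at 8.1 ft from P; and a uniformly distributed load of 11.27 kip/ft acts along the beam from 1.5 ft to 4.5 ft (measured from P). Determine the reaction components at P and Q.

P_x = 0, P_y = 17.57 kip, Q_y = 41.24 kip

Resultant of the distributed load: 11.27 × 3 = 33.81 kip at 3 ft from P.
Taking moments about P: Q_y·6.4 − 15·1.8 − 10·2.6 − 109.5 − (11.27·3)·3 = 0 → Q_y = 263.93/6.4 = 41.2391 ≈ 41.24 kip.
ΣF_y = 0: P_y + 41.2391 − 15 − 10 − 11.27·3 = 0 → P_y = 17.57 kip.
ΣF_x = 0: no horizontal applied forces, so P_x = 0.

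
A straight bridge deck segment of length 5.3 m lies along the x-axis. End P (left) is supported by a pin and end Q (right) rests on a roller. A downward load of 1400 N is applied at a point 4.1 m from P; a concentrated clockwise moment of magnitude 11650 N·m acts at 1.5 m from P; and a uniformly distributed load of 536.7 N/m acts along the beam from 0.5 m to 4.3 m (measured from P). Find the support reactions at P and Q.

P_x = 0, P_y = -765.2 N, Q_y = 4205 N

Resultant of the distributed load: 536.7 × 3.8 = 2039.46 N at 2.4 m from P.
Taking moments about P: Q_y·5.3 − 1400·4.1 − 11650 − (536.7·3.8)·2.4 = 0 → Q_y = 22284.704/5.3 = 4204.66 ≈ 4205 N.
ΣF_y = 0: P_y + 4204.66 − 1400 − 536.7·3.8 = 0 → P_y = -765.2 N.
ΣF_x = 0: no horizontal applied forces, so P_x = 0.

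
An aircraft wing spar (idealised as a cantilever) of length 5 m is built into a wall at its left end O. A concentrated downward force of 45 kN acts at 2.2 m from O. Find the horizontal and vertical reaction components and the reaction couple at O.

ΣF_x = 0: O_x = 0.
ΣF_y = 0: O_y − 45 = 0 → O_y = 45.00 kN.
ΣM about O: M_O − 45·2.2 = 0 → M_O = 99.00 kN·m.

O_x = 0, O_y = 45.00 kN, M_O = 99.00 kN·m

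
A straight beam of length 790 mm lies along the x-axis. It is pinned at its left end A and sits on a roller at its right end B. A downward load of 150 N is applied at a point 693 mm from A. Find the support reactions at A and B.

A_x = 0, A_y = 18.42 N, B_y = 131.6 N

ΣM about A: B_y·790 − 150·693 = 0 → B_y = 103950/790 = 131.582 ≈ 131.6 N.
ΣF_y = 0: A_y + 131.582 − 150 = 0 → A_y = 18.42 N.
ΣF_x = 0: no horizontal applied forces, so A_x = 0.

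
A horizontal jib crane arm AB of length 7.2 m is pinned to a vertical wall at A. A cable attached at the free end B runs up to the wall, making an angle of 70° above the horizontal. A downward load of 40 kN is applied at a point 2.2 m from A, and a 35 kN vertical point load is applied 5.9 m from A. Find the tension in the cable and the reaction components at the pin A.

T = 43.53 kN, A_x = 14.89 kN, A_y = 34.10 kN

ΣM about A: T·sin70°·7.2 − 40·2.2 − 35·5.9 = 0 → T = 294.5/(7.2·0.939693) = 43.5278 ≈ 43.53 kN.
ΣF_x = 0: A_x − T·cos70° = 0 → A_x = 43.5278 × 0.34202 = 14.89 kN.
ΣF_y = 0: A_y + T·sin70° − 40 − 35 = 0 → A_y = 75 − 43.5278 × 0.939693 = 34.10 kN.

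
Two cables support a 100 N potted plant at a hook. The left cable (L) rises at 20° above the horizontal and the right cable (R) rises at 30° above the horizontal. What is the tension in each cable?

T_L = 113.1 N, T_R = 122.7 N

ΣF_x = 0: −T_L·cos20° + T_R·cos30° = 0 → T_R = 1.08506·T_L.
ΣF_y = 0: T_L·sin20° + T_R·sin30° = 100.
Substitute: T_L·(0.34202 + 1.08506·0.5) = 100 → T_L = 113.052 ≈ 113.1 N.
Then T_R = 1.08506 × 113.052 = 122.7 N.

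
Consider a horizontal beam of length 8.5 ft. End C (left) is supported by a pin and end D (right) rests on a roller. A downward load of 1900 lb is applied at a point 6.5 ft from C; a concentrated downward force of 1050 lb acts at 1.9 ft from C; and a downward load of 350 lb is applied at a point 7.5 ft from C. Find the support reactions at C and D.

Taking moments about C: D_y·8.5 − 1900·6.5 − 1050·1.9 − 350·7.5 = 0 → D_y = 16970/8.5 = 1996.47 ≈ 1996 lb.
ΣF_y = 0: C_y + 1996.47 − 1900 − 1050 − 350 = 0 → C_y = 1304 lb.
ΣF_x = 0: no horizontal applied forces, so C_x = 0.

C_x = 0, C_y = 1304 lb, D_y = 1996 lb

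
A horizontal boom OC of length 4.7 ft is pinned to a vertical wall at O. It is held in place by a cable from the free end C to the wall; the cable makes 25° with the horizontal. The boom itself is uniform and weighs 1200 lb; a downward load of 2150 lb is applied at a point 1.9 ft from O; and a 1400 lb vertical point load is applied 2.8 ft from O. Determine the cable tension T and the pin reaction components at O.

ΣM about O: T·sin25°·4.7 − 1200·2.35 − 2150·1.9 − 1400·2.8 = 0 → T = 10825/(4.7·0.422618) = 5449.82 ≈ 5450 lb.
ΣF_x = 0: O_x − T·cos25° = 0 → O_x = 5449.82 × 0.906308 = 4939 lb.
ΣF_y = 0: O_y + T·sin25° − 1200 − 2150 − 1400 = 0 → O_y = 4750 − 5449.82 × 0.422618 = 2447 lb.

T = 5450 lb, O_x = 4939 lb, O_y = 2447 lb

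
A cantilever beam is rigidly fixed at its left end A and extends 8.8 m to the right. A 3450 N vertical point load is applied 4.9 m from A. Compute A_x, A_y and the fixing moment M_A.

A_x = 0, A_y = 3450 N, M_A = 16900 N·m

ΣF_x = 0: A_x = 0.
ΣF_y = 0: A_y − 3450 = 0 → A_y = 3450 N.
ΣM about A: M_A − 3450·4.9 = 0 → M_A = 16900 N·m.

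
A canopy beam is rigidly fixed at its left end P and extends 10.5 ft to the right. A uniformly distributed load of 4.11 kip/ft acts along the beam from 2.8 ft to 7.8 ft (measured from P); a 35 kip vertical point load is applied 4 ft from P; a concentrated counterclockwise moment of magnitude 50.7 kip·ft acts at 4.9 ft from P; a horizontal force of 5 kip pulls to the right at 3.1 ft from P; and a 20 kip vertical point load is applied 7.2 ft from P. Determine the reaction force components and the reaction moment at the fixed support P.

P_x = -5.000 kip, P_y = 75.55 kip, M_P = 342.2 kip·ft

Resultant of the distributed load: 4.11 × 5 = 20.55 kip at 5.3 ft from P.
ΣF_x = 0: P_x + 5 = 0 → P_x = -5.000 kip.
ΣF_y = 0: P_y − 4.11·5 − 35 − 20 = 0 → P_y = 75.55 kip.
ΣM about P: M_P − (4.11·5)·5.3 − 35·4 + 50.7 − 20·7.2 = 0 → M_P = 342.2 kip·ft.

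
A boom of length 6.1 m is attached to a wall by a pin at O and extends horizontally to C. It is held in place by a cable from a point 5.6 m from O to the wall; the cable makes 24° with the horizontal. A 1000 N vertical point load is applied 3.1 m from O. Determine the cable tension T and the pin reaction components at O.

T = 1361 N, O_x = 1243 N, O_y = 446.4 N

ΣM about O: T·sin24°·5.6 − 1000·3.1 = 0 → T = 3100/(5.6·0.406737) = 1361.01 ≈ 1361 N.
ΣF_x = 0: O_x − T·cos24° = 0 → O_x = 1361.01 × 0.913545 = 1243 N.
ΣF_y = 0: O_y + T·sin24° − 1000 = 0 → O_y = 1000 − 1361.01 × 0.406737 = 446.4 N.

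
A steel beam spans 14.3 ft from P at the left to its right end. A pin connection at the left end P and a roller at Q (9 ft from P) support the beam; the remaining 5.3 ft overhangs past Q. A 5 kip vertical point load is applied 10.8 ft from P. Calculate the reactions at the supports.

P_x = 0, P_y = -1.000 kip, Q_y = 6.000 kip

ΣM about P: Q_y·9 − 5·10.8 = 0 → Q_y = 54/9 = 6.000 kip.
ΣF_y = 0: P_y + 6 − 5 = 0 → P_y = -1.000 kip.
ΣF_x = 0: no horizontal applied forces, so P_x = 0.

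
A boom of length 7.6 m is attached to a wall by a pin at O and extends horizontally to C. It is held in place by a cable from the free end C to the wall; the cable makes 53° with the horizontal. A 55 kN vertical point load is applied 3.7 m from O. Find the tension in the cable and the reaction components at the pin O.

ΣM about O: T·sin53°·7.6 − 55·3.7 = 0 → T = 203.5/(7.6·0.798636) = 33.5276 ≈ 33.53 kN.
ΣF_x = 0: O_x − T·cos53° = 0 → O_x = 33.5276 × 0.601815 = 20.18 kN.
ΣF_y = 0: O_y + T·sin53° − 55 = 0 → O_y = 55 − 33.5276 × 0.798636 = 28.22 kN.

T = 33.53 kN, O_x = 20.18 kN, O_y = 28.22 kN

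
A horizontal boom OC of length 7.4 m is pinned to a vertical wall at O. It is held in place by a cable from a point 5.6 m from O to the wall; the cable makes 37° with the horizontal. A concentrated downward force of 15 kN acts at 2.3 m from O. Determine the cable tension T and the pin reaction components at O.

T = 10.24 kN, O_x = 8.176 kN, O_y = 8.839 kN

ΣM about O: T·sin37°·5.6 − 15·2.3 = 0 → T = 34.5/(5.6·0.601815) = 10.2369 ≈ 10.24 kN.
ΣF_x = 0: O_x − T·cos37° = 0 → O_x = 10.2369 × 0.798636 = 8.176 kN.
ΣF_y = 0: O_y + T·sin37° − 15 = 0 → O_y = 15 − 10.2369 × 0.601815 = 8.839 kN.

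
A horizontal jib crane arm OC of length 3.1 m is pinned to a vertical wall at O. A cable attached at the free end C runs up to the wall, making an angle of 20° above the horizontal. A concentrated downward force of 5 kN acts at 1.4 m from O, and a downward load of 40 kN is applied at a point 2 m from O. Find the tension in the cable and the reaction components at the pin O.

ΣM about O: T·sin20°·3.1 − 5·1.4 − 40·2 = 0 → T = 87/(3.1·0.34202) = 82.0552 ≈ 82.06 kN.
ΣF_x = 0: O_x − T·cos20° = 0 → O_x = 82.0552 × 0.939693 = 77.11 kN.
ΣF_y = 0: O_y + T·sin20° − 5 − 40 = 0 → O_y = 45 − 82.0552 × 0.34202 = 16.94 kN.

T = 82.06 kN, O_x = 77.11 kN, O_y = 16.94 kN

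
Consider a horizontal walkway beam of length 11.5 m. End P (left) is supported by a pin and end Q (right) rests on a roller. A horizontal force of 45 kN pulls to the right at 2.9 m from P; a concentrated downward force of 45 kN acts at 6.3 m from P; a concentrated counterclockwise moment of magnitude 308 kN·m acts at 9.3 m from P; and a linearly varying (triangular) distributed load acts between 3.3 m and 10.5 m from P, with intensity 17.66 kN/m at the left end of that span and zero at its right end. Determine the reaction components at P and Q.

Resultant of the triangular load: ½ × 17.66 × 7.2 = 63.576 kN, acting at 5.7 m from P (one-third of the span from the peak).
ΣM about P: Q_y·11.5 − 45·6.3 + 308 − (½·17.66·7.2)·5.7 = 0 → Q_y = 337.8832/11.5 = 29.3811 ≈ 29.38 kN.
ΣF_y = 0: P_y + 29.3811 − 45 − ½·17.66·7.2 = 0 → P_y = 79.19 kN.
ΣF_x = 0: P_x + 45 = 0 → P_x = -45.00 kN.

P_x = -45.00 kN, P_y = 79.19 kN, Q_y = 29.38 kN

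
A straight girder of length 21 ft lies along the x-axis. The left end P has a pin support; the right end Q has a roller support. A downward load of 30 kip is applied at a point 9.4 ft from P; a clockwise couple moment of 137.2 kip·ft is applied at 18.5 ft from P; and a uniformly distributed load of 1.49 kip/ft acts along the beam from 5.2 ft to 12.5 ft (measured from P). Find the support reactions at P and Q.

Resultant of the distributed load: 1.49 × 7.3 = 10.877 kip at 8.85 ft from P.
Moments about P: Q_y·21 − 30·9.4 − 137.2 − (1.49·7.3)·8.85 = 0 → Q_y = 515.46145/21 = 24.5458 ≈ 24.55 kip.
ΣF_y = 0: P_y + 24.5458 − 30 − 1.49·7.3 = 0 → P_y = 16.33 kip.
ΣF_x = 0: no horizontal applied forces, so P_x = 0.

P_x = 0, P_y = 16.33 kip, Q_y = 24.55 kip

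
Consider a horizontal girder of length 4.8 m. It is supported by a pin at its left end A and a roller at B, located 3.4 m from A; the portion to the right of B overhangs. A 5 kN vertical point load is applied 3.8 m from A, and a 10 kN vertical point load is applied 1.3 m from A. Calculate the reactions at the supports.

Moments about A: B_y·3.4 − 5·3.8 − 10·1.3 = 0 → B_y = 32/3.4 = 9.41176 ≈ 9.412 kN.
ΣF_y = 0: A_y + 9.41176 − 5 − 10 = 0 → A_y = 5.588 kN.
ΣF_x = 0: no horizontal applied forces, so A_x = 0.

A_x = 0, A_y = 5.588 kN, B_y = 9.412 kN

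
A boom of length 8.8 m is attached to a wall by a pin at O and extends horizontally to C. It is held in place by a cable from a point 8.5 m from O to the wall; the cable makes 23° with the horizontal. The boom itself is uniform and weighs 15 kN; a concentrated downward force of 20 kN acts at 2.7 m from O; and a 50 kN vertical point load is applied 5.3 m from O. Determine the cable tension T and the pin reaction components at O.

T = 115.9 kN, O_x = 106.7 kN, O_y = 39.71 kN

ΣM about O: T·sin23°·8.5 − 15·4.4 − 20·2.7 − 50·5.3 = 0 → T = 385/(8.5·0.390731) = 115.921 ≈ 115.9 kN.
ΣF_x = 0: O_x − T·cos23° = 0 → O_x = 115.921 × 0.920505 = 106.7 kN.
ΣF_y = 0: O_y + T·sin23° − 15 − 20 − 50 = 0 → O_y = 85 − 115.921 × 0.390731 = 39.71 kN.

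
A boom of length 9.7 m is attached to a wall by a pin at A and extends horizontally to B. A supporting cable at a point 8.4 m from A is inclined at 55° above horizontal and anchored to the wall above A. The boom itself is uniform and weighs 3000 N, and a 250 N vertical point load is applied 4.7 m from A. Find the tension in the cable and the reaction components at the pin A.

ΣM about A: T·sin55°·8.4 − 3000·4.85 − 250·4.7 = 0 → T = 15725/(8.4·0.819152) = 2285.32 ≈ 2285 N.
ΣF_x = 0: A_x − T·cos55° = 0 → A_x = 2285.32 × 0.573576 = 1311 N.
ΣF_y = 0: A_y + T·sin55° − 3000 − 250 = 0 → A_y = 3250 − 2285.32 × 0.819152 = 1378 N.

T = 2285 N, A_x = 1311 N, A_y = 1378 N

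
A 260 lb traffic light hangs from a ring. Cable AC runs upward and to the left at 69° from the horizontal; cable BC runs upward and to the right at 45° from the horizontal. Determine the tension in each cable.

ΣF_x = 0: −T_AC·cos69° + T_BC·cos45° = 0 → T_BC = 0.506809·T_AC.
ΣF_y = 0: T_AC·sin69° + T_BC·sin45° = 260.
Substitute: T_AC·(0.93358 + 0.506809·0.707107) = 260 → T_AC = 201.246 ≈ 201.2 lb.
Then T_BC = 0.506809 × 201.246 = 102.0 lb.

T_AC = 201.2 lb, T_BC = 102.0 lb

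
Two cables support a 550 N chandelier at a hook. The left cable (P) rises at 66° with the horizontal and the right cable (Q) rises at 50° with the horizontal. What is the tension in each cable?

T_P = 393.3 N, T_Q = 248.9 N

ΣF_x = 0: −T_P·cos66° + T_Q·cos50° = 0 → T_Q = 0.63277·T_P.
ΣF_y = 0: T_P·sin66° + T_Q·sin50° = 550.
Substitute: T_P·(0.913545 + 0.63277·0.766044) = 550 → T_P = 393.342 ≈ 393.3 N.
Then T_Q = 0.63277 × 393.342 = 248.9 N.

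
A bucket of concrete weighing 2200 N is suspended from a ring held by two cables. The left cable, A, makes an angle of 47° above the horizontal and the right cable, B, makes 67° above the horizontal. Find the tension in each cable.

ΣF_x = 0: −T_A·cos47° + T_B·cos67° = 0 → T_B = 1.74544·T_A.
ΣF_y = 0: T_A·sin47° + T_B·sin67° = 2200.
Substitute: T_A·(0.731354 + 1.74544·0.920505) = 2200 → T_A = 940.959 ≈ 941.0 N.
Then T_B = 1.74544 × 940.959 = 1642 N.

T_A = 941.0 N, T_B = 1642 N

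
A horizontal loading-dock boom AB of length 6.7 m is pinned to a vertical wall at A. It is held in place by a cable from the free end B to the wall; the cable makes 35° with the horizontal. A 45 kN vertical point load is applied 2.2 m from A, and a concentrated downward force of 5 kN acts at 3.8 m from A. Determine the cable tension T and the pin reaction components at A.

T = 30.71 kN, A_x = 25.15 kN, A_y = 32.39 kN

ΣM about A: T·sin35°·6.7 − 45·2.2 − 5·3.8 = 0 → T = 118/(6.7·0.573576) = 30.7055 ≈ 30.71 kN.
ΣF_x = 0: A_x − T·cos35° = 0 → A_x = 30.7055 × 0.819152 = 25.15 kN.
ΣF_y = 0: A_y + T·sin35° − 45 − 5 = 0 → A_y = 50 − 30.7055 × 0.573576 = 32.39 kN.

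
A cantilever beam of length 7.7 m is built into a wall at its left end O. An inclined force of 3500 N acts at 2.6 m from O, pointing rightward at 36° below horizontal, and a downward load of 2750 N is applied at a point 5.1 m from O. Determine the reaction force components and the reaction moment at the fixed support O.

ΣF_x = 0: O_x + 3500·cos36° = 0 → O_x = -2832 N.
ΣF_y = 0: O_y − 3500·sin36° − 2750 = 0 → O_y = 4807 N.
ΣM about O: M_O − 3500·sin36°·2.6 − 2750·5.1 = 0 → M_O = 19370 N·m.

O_x = -2832 N, O_y = 4807 N, M_O = 19370 N·m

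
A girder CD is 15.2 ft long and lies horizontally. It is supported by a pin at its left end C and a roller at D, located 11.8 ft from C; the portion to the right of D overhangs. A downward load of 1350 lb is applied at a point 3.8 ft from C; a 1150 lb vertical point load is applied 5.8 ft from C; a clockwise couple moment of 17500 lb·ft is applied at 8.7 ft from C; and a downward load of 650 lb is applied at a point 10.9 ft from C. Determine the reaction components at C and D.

Taking moments about C: D_y·11.8 − 1350·3.8 − 1150·5.8 − 17500 − 650·10.9 = 0 → D_y = 36385/11.8 = 3083.47 ≈ 3083 lb.
ΣF_y = 0: C_y + 3083.47 − 1350 − 1150 − 650 = 0 → C_y = 66.53 lb.
ΣF_x = 0: no horizontal applied forces, so C_x = 0.

C_x = 0, C_y = 66.53 lb, D_y = 3083 lb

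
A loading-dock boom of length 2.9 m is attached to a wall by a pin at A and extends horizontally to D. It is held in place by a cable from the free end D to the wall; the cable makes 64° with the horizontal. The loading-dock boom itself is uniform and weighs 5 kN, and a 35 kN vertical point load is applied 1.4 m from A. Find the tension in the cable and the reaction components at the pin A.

T = 21.58 kN, A_x = 9.460 kN, A_y = 20.60 kN

ΣM about A: T·sin64°·2.9 − 5·1.45 − 35·1.4 = 0 → T = 56.25/(2.9·0.898794) = 21.5806 ≈ 21.58 kN.
ΣF_x = 0: A_x − T·cos64° = 0 → A_x = 21.5806 × 0.438371 = 9.460 kN.
ΣF_y = 0: A_y + T·sin64° − 5 − 35 = 0 → A_y = 40 − 21.5806 × 0.898794 = 20.60 kN.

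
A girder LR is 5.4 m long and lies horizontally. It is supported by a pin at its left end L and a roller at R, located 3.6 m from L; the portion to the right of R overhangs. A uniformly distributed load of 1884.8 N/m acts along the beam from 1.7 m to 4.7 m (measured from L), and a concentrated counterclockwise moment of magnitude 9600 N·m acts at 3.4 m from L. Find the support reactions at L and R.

Resultant of the distributed load: 1884.8 × 3 = 5654.4 N at 3.2 m from L.
Moments about L: R_y·3.6 − (1884.8·3)·3.2 + 9600 = 0 → R_y = 8494.08/3.6 = 2359.47 ≈ 2359 N.
ΣF_y = 0: L_y + 2359.47 − 1884.8·3 = 0 → L_y = 3295 N.
ΣF_x = 0: no horizontal applied forces, so L_x = 0.

L_x = 0, L_y = 3295 N, R_y = 2359 N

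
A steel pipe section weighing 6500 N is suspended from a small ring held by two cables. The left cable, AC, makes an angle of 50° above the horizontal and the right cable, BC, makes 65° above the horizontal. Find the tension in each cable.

T_AC = 3031 N, T_BC = 4610 N

ΣF_x = 0: −T_AC·cos50° + T_BC·cos65° = 0 → T_BC = 1.52097·T_AC.
ΣF_y = 0: T_AC·sin50° + T_BC·sin65° = 6500.
Substitute: T_AC·(0.766044 + 1.52097·0.906308) = 6500 → T_AC = 3030.99 ≈ 3031 N.
Then T_BC = 1.52097 × 3030.99 = 4610 N.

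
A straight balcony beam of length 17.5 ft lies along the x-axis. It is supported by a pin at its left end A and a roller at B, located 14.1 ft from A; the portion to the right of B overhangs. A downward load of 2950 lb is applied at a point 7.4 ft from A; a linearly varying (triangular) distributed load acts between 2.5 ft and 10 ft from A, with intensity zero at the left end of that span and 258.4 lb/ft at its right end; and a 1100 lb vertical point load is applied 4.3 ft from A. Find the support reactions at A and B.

Resultant of the triangular load: ½ × 258.4 × 7.5 = 969 lb, acting at 7.5 ft from A (one-third of the span from the peak).
Taking moments about A: B_y·14.1 − 2950·7.4 − (½·258.4·7.5)·7.5 − 1100·4.3 = 0 → B_y = 33827.5/14.1 = 2399.11 ≈ 2399 lb.
ΣF_y = 0: A_y + 2399.11 − 2950 − ½·258.4·7.5 − 1100 = 0 → A_y = 2620 lb.
ΣF_x = 0: no horizontal applied forces, so A_x = 0.

A_x = 0, A_y = 2620 lb, B_y = 2399 lb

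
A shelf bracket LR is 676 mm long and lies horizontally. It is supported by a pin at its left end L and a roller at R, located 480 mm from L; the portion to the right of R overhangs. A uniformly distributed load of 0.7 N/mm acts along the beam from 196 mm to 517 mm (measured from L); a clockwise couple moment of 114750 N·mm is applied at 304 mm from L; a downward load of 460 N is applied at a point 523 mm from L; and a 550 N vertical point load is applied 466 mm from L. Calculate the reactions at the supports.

Resultant of the distributed load: 0.7 × 321 = 224.7 N at 356.5 mm from L.
Moments about L: R_y·480 − (0.7·321)·356.5 − 114750 − 460·523 − 550·466 = 0 → R_y = 691735.55/480 = 1441.12 ≈ 1441 N.
ΣF_y = 0: L_y + 1441.12 − 0.7·321 − 460 − 550 = 0 → L_y = -206.4 N.
ΣF_x = 0: no horizontal applied forces, so L_x = 0.

L_x = 0, L_y = -206.4 N, R_y = 1441 N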